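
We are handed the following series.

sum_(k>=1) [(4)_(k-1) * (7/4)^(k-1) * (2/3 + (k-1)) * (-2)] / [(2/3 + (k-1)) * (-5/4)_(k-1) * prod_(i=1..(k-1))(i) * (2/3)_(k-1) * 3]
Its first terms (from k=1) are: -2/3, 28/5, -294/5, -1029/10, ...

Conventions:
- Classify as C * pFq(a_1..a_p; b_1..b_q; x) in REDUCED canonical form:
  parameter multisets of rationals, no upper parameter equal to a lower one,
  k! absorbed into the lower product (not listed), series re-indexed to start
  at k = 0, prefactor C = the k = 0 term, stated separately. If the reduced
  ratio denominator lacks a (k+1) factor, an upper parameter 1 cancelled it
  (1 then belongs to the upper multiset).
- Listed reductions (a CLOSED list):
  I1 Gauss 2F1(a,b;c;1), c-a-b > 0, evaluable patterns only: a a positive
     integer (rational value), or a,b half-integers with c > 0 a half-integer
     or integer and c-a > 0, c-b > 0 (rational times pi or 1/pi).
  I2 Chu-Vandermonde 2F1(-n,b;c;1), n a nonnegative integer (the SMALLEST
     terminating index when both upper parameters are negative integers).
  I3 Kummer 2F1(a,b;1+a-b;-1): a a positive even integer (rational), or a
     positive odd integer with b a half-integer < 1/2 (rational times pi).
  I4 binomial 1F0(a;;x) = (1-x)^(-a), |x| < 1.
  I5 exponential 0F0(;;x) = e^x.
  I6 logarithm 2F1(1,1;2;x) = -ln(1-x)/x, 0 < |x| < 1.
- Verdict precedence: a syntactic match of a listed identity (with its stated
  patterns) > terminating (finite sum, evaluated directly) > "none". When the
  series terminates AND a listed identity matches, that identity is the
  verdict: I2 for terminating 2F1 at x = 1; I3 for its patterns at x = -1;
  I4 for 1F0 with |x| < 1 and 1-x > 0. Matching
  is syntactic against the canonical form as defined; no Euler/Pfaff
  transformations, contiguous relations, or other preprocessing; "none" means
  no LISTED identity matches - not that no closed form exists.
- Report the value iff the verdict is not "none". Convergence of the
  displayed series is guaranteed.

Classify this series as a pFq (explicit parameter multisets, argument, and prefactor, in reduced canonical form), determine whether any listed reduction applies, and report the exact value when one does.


x = 7/4 here; the reduced form reads 1F2, upper {4}, lower {-5/4, 2/3}, C = -2/3. Verdict: none - at argument 7/4 the multisets {4} ; {-5/4, 2/3} match no listed identity.

Key observation: t_0 being -2/3, the constant factors (prefactor -2/3) combine into one prefactor.
Adjacent-term ratio: r(k) = (7/4) * (k+4) / [(k-5/4) (k+2/3) (k+1)] - rational in k. x = (7/4); t_0 = -2/3; negate the roots.


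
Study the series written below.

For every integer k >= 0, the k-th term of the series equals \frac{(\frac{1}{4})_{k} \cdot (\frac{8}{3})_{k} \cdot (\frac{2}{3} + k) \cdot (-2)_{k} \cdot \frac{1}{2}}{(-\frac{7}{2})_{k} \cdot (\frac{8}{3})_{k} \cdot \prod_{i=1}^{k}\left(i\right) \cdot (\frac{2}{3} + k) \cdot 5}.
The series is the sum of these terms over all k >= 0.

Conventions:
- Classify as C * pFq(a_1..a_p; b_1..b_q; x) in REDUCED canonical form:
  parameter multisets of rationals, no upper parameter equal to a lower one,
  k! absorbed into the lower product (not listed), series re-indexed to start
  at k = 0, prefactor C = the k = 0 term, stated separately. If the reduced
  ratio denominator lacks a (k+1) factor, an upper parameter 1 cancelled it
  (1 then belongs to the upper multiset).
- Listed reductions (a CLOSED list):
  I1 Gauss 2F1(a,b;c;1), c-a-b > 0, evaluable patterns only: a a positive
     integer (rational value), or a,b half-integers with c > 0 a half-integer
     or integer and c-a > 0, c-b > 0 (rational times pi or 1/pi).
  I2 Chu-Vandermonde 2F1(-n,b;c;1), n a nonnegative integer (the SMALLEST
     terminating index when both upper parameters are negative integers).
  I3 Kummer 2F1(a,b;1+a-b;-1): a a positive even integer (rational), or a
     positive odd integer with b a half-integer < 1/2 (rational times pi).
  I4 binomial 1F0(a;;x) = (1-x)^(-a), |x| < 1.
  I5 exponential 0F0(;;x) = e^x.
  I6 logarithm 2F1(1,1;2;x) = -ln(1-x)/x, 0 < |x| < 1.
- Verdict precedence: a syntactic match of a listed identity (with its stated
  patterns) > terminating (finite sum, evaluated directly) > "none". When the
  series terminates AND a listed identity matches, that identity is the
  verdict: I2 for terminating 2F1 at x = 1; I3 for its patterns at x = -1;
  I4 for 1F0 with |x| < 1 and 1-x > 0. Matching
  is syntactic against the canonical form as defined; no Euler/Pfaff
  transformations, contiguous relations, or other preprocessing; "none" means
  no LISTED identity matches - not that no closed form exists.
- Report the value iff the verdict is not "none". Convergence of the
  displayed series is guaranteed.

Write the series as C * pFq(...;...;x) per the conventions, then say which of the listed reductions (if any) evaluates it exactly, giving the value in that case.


Prefactor \frac{1}{10}, argument 1: 2F1 with upper {-2, \frac{1}{4}} over lower {-\frac{7}{2}}. Verdict: this is Vandermonde's identity (I2) (terminating 2F1 at x = 1 with n = 2, b = 1/4, c = -\frac{7}{2}). Exact value: \frac{33}{280}.

Key step: t_0 = \frac{1}{10} here, and the parameter 8/3 appears in both the upper and lower lists and cancels (alongside the other common factor).
Consecutive-term ratio: r(k) = 1 * (k-2) (k+\frac{1}{4}) / [(k-\frac{7}{2}) (k+1)] - rational in k, leading ratio 1; with t_0 = \frac{1}{10}, classification follows.


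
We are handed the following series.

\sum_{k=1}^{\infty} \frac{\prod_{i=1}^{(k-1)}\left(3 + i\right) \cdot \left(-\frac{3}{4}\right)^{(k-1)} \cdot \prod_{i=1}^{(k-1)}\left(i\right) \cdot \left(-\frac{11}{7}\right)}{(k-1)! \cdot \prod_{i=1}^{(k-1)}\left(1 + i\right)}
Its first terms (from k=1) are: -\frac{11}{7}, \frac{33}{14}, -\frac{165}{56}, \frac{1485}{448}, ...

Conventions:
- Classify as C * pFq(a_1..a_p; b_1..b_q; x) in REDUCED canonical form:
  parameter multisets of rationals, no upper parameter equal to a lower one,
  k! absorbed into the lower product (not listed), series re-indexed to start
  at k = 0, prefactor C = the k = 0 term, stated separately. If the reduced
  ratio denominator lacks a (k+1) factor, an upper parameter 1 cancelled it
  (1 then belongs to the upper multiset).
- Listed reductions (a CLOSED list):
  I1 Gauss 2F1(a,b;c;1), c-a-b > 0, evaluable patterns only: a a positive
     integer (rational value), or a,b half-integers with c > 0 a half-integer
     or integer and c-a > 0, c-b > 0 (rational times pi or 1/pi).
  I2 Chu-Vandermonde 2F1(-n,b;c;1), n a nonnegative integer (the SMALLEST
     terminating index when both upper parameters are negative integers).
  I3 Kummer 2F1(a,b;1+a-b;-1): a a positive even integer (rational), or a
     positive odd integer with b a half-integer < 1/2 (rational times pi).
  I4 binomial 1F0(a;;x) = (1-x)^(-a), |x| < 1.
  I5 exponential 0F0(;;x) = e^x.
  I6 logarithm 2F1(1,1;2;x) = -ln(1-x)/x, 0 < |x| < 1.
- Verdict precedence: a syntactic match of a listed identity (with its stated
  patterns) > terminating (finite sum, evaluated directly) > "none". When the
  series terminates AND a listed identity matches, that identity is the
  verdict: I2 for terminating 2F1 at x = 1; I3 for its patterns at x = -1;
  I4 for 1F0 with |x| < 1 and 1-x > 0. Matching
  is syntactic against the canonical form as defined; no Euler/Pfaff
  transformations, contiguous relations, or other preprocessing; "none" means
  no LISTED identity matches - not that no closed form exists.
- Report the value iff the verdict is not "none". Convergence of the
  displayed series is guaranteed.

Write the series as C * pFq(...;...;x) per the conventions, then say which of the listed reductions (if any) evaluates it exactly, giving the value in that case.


Prefactor -\frac{11}{7}, argument -\frac{3}{4}: 2F1 with upper {1, 4} over lower {2}. Verdict: none. No listed pattern accepts 2F1(1, 4; 2; -\frac{3}{4}).

Structural cue: x = -\frac{3}{4} and the running product (C = -11/7) telescopes to a rising factorial.
Step ratio: r(k) = -\frac{3}{4} * (k+1) (k+4) / [(k+2) (k+1)] - rational; roots negated = parameters, x = -\frac{3}{4}, C = -\frac{11}{7}.


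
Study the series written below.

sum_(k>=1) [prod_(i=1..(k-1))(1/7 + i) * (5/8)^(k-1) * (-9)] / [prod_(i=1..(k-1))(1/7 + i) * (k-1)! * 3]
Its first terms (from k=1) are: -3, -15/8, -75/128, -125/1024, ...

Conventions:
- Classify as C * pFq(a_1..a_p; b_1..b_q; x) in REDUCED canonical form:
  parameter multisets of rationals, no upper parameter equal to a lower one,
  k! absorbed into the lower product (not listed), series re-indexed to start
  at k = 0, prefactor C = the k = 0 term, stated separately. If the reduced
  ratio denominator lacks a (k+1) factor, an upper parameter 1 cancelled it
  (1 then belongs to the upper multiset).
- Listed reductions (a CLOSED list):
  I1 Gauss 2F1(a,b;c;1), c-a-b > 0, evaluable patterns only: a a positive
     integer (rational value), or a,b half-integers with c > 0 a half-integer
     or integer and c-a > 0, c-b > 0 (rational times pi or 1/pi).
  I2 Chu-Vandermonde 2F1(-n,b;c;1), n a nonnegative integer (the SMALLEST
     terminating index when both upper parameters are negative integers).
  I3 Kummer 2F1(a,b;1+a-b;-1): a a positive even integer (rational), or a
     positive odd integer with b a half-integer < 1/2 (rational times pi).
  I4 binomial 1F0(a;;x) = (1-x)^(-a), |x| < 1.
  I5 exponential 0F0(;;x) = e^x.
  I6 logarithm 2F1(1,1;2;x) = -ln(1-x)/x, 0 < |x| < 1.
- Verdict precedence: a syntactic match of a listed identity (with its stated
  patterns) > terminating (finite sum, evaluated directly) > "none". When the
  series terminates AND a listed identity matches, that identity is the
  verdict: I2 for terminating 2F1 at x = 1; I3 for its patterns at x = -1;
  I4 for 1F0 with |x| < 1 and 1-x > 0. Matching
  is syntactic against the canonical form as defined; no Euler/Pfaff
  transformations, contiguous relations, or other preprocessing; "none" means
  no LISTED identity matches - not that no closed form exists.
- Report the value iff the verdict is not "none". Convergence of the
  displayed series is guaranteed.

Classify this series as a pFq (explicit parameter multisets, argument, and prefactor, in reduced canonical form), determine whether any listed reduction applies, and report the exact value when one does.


This is -3 * 0F0(-; -; 5/8) in reduced canonical form. Verdict (x = 5/8): the I5 exponential reduction applies (the 0F0 exponential series at x = 5/8). Hence: (-3) * e^(5/8).

Key observation: t_0 being -3, the parameter 8/7 appears in both the upper and lower lists and cancels.
Ratio: r(k) = (5/8) * 1 / [(k+1)] - rational in k, leading ratio (5/8); with t_0 = -3, classification follows.


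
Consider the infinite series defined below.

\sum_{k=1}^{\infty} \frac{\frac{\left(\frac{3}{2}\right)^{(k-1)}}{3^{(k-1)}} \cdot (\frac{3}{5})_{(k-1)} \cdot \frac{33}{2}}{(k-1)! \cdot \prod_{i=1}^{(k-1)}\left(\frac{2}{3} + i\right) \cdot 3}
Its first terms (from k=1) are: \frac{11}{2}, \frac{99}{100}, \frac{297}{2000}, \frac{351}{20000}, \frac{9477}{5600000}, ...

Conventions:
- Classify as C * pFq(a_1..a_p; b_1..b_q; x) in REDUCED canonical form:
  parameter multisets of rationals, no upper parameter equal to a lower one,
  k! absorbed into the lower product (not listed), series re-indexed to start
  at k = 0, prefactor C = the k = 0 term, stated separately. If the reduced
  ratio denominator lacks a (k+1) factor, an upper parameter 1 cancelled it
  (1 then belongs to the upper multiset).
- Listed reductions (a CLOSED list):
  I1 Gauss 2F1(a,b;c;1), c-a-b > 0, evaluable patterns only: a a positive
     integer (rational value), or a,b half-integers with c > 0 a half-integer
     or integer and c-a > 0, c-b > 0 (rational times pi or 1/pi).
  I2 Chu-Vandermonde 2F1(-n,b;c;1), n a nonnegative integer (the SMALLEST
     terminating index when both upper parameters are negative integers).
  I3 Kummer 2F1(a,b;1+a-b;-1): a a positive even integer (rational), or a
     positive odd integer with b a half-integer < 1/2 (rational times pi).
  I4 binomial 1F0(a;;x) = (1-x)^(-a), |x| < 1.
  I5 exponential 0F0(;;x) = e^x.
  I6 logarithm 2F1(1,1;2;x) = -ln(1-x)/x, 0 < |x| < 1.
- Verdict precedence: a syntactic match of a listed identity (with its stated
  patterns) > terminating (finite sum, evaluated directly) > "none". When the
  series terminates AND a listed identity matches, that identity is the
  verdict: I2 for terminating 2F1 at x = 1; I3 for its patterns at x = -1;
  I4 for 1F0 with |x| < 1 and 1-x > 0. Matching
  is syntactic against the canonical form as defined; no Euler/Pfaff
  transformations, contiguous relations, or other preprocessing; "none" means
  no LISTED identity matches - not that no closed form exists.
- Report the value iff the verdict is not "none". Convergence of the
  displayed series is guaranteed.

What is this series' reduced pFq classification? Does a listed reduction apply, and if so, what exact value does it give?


Reduced: x = \frac{1}{2}, 1F1, upper = {\frac{3}{5}}, lower = {\frac{5}{3}}, C = \frac{11}{2}. Verdict: none - at argument \frac{1}{2} the multisets {\frac{3}{5}} ; {\frac{5}{3}} match no listed identity.

The tell: from the first term \frac{11}{2}: the lower running product (prefactor 11/2) is a rising factorial.
Consecutive-term ratio: r(k) = \frac{1}{2} * (k+\frac{3}{5}) / [(k+\frac{5}{3}) (k+1)] - rational in k, leading ratio \frac{1}{2}; with t_0 = \frac{11}{2}, classification follows.


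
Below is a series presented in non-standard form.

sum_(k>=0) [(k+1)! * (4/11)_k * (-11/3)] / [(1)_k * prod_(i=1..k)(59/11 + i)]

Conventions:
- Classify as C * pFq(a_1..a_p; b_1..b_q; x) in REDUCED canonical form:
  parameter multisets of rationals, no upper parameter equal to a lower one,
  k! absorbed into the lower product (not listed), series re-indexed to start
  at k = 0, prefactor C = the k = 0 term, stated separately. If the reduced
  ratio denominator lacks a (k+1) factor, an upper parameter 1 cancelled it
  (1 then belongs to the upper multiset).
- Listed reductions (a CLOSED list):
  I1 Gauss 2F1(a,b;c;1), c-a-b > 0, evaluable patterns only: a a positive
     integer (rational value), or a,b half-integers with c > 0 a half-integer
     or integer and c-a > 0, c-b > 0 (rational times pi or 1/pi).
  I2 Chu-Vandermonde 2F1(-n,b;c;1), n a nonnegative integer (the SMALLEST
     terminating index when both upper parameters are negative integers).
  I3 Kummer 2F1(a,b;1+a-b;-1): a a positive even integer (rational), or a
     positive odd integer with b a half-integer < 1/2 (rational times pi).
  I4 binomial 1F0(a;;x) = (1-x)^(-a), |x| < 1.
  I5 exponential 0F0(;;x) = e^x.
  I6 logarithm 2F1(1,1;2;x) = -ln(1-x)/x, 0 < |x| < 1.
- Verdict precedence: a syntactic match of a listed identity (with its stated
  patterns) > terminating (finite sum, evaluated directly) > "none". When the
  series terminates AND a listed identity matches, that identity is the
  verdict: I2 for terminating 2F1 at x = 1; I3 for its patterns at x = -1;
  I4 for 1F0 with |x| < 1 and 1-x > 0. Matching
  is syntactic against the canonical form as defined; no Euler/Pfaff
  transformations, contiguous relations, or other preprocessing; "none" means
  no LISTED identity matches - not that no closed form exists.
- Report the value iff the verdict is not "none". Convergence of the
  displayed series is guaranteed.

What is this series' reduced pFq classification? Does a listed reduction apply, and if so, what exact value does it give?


The series (x = 1) is 2F1: upper {4/11, 2}, lower {70/11}, prefactor -11/3. Verdict: Gauss (I1, integer-parameter pattern) fires (x = 1: the Gamma ratio telescopes since c-a-b = 4 > 0 and a = 2 in Z>0). Its exact value is -236/55.

Key observation: x = 1 and (1)_k (prefactor -11/3) is k! itself.
Ratio: r(k) = 1 * (k+4/11) (k+2) / [(k+70/11) (k+1)] - rational in k. x = 1; t_0 = -11/3; negate the roots.


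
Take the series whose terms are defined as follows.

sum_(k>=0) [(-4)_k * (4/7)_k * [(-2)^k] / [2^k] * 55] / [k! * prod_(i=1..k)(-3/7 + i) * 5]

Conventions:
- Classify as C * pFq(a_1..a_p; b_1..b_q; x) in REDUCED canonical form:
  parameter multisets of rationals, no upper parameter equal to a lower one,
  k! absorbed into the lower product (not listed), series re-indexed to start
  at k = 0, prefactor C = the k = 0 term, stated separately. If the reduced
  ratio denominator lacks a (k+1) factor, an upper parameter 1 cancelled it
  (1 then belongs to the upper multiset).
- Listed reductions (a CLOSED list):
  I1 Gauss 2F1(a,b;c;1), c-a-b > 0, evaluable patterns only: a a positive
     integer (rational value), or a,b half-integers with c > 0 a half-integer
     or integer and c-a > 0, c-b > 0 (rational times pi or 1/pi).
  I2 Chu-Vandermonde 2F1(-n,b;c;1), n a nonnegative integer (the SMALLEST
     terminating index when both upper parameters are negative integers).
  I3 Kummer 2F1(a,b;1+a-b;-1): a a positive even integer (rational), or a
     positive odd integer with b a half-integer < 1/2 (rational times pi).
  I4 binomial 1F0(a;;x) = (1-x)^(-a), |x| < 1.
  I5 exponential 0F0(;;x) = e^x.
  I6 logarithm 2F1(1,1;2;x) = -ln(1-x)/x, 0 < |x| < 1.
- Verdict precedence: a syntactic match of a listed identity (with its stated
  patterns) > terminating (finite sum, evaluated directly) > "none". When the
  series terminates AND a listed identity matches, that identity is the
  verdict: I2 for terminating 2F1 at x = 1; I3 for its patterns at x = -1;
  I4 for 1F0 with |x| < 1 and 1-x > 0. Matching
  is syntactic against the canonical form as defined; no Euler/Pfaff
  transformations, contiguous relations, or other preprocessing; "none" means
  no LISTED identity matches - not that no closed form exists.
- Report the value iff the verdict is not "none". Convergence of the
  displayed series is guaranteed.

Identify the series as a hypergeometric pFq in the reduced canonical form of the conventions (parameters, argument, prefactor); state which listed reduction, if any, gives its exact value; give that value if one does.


Key step: x = (-1) and the two k-th powers (C = 11, x = -1) combine into one argument.
Consecutive-term ratio: r(k) = (-1) * (k-4) / [(k+1)] - rational in k. x = (-1); t_0 = 11; negate the roots.

x = -1 here; the reduced form reads 1F0, upper {-4}, lower {-}, C = 11. Verdict: terminating - the sum ends at index 4 because -4 is a negative integer; exact evaluation follows. Value: 176.


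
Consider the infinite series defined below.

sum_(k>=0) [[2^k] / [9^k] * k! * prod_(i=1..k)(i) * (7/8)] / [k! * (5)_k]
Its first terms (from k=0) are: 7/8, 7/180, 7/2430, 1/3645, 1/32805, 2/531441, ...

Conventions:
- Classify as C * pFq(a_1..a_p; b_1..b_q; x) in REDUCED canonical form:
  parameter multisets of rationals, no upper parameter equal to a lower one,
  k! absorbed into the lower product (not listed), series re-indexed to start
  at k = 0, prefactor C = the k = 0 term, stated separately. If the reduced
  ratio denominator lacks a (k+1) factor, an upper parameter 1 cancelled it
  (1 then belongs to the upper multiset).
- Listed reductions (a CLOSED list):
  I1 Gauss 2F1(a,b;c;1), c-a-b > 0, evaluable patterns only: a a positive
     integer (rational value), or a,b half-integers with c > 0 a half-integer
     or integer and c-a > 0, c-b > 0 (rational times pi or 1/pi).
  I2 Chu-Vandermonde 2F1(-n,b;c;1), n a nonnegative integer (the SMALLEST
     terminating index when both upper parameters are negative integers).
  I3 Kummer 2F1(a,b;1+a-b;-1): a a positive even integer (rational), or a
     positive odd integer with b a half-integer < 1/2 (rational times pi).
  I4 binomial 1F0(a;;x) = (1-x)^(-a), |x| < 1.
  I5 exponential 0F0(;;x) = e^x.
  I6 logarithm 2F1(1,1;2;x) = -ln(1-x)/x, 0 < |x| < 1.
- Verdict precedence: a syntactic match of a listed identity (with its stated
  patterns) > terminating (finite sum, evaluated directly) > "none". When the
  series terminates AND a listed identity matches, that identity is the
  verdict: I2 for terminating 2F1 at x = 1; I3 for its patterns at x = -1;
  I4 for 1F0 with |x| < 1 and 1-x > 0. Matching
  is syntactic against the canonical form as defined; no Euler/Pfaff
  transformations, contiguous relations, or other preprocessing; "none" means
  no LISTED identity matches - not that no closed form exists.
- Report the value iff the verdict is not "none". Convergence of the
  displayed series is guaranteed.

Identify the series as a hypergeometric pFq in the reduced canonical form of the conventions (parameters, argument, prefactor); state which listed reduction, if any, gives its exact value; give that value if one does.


Canonical form: C = 7/8 times 2F1 with upper {1, 1}, lower {5}, x = 2/9. Verdict: none here - no I1-I6 shape fits x = 2/9 with lower {5}.

The tell: with t_0 = 7/8, the factorial ratio (C = 7/8, x = 2/9) (k+a-1)!/(a-1)! is a rising factorial (a)_k.
Adjacent-term ratio: r(k) = (2/9) * (k+1) (k+1) / [(k+5) (k+1)] - rational in k. x = (2/9); t_0 = 7/8; negate the roots.


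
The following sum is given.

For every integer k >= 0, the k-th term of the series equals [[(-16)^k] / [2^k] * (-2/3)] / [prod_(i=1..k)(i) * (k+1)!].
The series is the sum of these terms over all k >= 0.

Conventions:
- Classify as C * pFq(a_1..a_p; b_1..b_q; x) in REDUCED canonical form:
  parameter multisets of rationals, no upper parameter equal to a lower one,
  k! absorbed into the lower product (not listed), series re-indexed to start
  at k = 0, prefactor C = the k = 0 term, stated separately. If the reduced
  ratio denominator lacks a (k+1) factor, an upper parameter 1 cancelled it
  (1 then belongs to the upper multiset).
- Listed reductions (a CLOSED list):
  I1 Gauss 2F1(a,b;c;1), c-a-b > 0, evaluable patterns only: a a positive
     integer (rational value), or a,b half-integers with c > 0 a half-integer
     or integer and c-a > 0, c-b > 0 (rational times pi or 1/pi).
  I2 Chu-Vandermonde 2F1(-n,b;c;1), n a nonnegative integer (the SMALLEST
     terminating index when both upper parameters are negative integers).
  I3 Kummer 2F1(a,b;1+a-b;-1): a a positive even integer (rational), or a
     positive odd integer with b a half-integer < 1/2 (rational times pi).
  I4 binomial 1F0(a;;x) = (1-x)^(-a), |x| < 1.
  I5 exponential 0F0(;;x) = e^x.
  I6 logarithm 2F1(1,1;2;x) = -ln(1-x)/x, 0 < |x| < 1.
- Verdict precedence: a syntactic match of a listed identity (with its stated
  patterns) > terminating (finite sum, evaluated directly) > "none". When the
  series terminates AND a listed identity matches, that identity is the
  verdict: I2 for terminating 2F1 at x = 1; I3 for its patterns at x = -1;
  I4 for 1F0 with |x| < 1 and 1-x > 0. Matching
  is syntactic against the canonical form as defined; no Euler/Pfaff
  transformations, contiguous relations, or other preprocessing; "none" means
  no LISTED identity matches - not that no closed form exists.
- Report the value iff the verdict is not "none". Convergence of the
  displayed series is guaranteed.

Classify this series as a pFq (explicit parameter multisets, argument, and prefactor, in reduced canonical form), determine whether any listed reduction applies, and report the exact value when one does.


Canonical form: C = -2/3 times 0F1 with upper {-}, lower {2}, x = -8. Verdict: none - at argument -8 the multisets {-} ; {2} match no listed identity.

The tell: t_0 being -2/3, the denominator's factorial ratio (C = -2/3, x = -8) is a lower Pochhammer.
Ratio: r(k) = (-8) * 1 / [(k+2) (k+1)] - rational in k, leading ratio (-8); with t_0 = -2/3, classification follows.


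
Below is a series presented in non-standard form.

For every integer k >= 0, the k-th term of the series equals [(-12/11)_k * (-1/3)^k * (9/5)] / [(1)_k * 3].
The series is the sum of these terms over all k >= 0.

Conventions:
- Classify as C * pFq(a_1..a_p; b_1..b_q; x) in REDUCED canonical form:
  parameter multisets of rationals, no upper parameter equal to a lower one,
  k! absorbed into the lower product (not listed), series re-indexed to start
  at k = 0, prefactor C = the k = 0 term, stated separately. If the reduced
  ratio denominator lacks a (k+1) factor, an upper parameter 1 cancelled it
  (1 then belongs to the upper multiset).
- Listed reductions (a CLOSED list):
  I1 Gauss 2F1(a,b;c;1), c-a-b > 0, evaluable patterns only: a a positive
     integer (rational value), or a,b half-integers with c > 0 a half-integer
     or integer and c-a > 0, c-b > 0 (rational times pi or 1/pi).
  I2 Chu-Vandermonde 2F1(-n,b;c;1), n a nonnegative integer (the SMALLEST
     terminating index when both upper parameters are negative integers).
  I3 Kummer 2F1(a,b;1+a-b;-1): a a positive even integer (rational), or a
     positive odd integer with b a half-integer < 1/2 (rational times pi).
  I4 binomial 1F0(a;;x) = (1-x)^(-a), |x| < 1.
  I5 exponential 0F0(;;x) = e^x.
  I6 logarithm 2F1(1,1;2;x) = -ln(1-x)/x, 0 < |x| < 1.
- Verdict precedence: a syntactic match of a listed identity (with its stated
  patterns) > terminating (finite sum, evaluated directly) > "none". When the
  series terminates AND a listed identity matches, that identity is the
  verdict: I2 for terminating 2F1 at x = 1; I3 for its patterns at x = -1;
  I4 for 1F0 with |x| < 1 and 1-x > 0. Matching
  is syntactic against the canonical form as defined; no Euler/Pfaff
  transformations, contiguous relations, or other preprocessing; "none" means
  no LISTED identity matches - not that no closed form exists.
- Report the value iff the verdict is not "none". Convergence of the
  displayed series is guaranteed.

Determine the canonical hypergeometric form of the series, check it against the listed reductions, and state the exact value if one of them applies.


Reduced: x = -1/3, 1F0, upper = {-12/11}, lower = {-}, C = 3/5. Verdict: binomial (I4) fires (the 1F0 binomial series: exponent 12/11, x = -1/3). Exact value: (3/5) * (4/3)^(12/11).

The tell: x = (-1/3) and (1)_k (C = 3/5) is k! itself.
Adjacent-term ratio: r(k) = (-1/3) * (k-12/11) / [(k+1)] - rational; roots negated = parameters, x = (-1/3), C = 3/5.


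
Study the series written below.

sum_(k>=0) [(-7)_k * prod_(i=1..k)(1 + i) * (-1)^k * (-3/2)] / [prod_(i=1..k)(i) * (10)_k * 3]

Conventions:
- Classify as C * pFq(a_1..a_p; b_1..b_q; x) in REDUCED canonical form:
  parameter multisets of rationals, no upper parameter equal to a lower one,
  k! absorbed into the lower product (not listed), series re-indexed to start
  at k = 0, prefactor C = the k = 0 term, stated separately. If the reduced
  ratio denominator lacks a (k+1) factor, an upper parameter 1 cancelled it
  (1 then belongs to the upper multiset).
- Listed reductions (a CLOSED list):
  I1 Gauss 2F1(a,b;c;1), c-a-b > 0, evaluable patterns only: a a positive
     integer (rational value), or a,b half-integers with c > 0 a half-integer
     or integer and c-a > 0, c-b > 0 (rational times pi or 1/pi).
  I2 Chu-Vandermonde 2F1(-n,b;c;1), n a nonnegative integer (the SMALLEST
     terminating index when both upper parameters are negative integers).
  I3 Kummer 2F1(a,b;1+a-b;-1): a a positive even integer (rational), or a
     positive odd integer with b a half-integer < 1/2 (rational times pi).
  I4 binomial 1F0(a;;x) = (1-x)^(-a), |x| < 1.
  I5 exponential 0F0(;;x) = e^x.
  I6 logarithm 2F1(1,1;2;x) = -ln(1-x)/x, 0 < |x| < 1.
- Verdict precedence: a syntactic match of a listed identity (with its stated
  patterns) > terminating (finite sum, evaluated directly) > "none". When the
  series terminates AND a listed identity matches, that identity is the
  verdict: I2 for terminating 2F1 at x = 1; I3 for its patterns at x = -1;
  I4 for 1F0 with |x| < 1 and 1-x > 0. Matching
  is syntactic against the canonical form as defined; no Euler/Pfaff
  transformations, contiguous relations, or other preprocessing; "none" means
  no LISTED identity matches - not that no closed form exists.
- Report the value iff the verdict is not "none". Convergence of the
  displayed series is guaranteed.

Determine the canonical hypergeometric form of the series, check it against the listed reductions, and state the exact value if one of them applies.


Canonical form: C = -1/2 times 2F1 with upper {-7, 2}, lower {10}, x = -1. Verdict: Kummer's theorem (I3) fires (x = -1; c = 10 equals 1+a-b for upper {-7, 2}: listed pattern). Its exact value is -9/4.

Structural cue: t_0 = -1/2 here, and the product of the first k integers (C = -1/2) is k!.
Step ratio: r(k) = (-1) * (k-7) (k+2) / [(k+10) (k+1)] - rational in k, leading ratio (-1); with t_0 = -1/2, classification follows.


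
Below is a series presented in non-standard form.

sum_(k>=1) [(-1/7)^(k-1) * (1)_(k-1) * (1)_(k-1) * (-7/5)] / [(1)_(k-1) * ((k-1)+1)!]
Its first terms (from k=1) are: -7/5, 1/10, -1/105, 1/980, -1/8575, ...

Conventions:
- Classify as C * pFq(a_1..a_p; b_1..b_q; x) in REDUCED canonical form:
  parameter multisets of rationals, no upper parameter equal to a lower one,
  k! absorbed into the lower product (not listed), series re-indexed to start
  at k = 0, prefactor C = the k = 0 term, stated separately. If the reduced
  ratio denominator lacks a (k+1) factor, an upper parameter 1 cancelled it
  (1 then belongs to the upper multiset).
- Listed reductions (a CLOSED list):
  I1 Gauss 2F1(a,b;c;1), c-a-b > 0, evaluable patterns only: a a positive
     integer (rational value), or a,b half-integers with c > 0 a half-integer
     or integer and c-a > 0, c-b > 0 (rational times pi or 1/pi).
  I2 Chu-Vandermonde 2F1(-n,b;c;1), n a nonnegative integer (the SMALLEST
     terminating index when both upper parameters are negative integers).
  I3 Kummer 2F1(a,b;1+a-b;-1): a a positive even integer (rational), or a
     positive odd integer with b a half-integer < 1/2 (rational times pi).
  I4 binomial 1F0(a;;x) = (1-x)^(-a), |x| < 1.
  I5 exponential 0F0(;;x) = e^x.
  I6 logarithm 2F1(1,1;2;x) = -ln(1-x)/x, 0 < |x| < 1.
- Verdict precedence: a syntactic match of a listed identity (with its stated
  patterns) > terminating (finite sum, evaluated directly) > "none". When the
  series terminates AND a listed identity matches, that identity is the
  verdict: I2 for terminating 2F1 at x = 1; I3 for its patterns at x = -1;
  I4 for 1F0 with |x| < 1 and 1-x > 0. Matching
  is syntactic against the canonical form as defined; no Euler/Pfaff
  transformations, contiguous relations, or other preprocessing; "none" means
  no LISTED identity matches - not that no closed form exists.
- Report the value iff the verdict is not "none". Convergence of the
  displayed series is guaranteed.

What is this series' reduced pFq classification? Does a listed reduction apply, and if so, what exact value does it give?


At argument -1/7: a 2F1 with upper {1, 1}, lower {2}, scaled by C = -7/5. Verdict at x = -1/7: the logarithmic series (I6) matches (the logarithm: parameters (1,1;2), x = -1/7). Sum: (-49/5) * ln(8/7).

First insight: from the first term -7/5: (1)_k (C = -7/5, x = -1/7) is k! itself.
Consecutive-term ratio: r(k) = (-1/7) * (k+1) (k+1) / [(k+2) (k+1)] - rational in k. x = (-1/7); t_0 = -7/5; negate the roots.


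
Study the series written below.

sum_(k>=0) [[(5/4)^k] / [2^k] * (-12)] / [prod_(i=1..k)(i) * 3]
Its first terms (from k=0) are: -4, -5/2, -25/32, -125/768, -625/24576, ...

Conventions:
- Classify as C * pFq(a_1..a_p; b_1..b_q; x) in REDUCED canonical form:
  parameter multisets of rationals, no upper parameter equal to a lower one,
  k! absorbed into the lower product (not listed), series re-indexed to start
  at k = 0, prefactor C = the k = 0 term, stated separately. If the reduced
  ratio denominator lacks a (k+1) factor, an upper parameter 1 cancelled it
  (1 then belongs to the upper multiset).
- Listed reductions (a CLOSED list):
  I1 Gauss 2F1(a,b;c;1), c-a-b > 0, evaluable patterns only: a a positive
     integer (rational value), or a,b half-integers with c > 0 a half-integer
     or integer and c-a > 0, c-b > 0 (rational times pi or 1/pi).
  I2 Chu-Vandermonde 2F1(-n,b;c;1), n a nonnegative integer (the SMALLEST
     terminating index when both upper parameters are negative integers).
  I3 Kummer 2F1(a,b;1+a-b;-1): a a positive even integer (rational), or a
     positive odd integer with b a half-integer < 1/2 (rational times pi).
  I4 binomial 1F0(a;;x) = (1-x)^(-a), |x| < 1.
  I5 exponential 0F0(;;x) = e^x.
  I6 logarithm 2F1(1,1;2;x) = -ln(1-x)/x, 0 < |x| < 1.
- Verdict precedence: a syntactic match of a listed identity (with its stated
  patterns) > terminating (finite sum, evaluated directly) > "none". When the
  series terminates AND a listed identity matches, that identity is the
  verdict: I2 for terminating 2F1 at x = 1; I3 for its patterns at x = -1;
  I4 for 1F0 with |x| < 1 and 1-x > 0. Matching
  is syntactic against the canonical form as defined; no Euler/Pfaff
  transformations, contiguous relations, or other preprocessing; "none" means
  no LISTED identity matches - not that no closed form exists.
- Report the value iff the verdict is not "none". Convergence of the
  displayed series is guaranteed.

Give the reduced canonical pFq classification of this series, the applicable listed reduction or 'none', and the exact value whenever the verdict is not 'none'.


The series (x = 5/8) is 0F0: upper {-}, lower {-}, prefactor -4. Verdict: the exponential series (I5) matches (the 0F0 exponential series at x = 5/8). Its exact value is (-4) * e^(5/8).

First insight: with t_0 = -4, the constant factors (C = -4) combine into one prefactor.
Adjacent-term ratio: r(k) = (5/8) * 1 / [(k+1)] - poly over poly, x = (5/8) from leading terms; C = -4 at k = 0.


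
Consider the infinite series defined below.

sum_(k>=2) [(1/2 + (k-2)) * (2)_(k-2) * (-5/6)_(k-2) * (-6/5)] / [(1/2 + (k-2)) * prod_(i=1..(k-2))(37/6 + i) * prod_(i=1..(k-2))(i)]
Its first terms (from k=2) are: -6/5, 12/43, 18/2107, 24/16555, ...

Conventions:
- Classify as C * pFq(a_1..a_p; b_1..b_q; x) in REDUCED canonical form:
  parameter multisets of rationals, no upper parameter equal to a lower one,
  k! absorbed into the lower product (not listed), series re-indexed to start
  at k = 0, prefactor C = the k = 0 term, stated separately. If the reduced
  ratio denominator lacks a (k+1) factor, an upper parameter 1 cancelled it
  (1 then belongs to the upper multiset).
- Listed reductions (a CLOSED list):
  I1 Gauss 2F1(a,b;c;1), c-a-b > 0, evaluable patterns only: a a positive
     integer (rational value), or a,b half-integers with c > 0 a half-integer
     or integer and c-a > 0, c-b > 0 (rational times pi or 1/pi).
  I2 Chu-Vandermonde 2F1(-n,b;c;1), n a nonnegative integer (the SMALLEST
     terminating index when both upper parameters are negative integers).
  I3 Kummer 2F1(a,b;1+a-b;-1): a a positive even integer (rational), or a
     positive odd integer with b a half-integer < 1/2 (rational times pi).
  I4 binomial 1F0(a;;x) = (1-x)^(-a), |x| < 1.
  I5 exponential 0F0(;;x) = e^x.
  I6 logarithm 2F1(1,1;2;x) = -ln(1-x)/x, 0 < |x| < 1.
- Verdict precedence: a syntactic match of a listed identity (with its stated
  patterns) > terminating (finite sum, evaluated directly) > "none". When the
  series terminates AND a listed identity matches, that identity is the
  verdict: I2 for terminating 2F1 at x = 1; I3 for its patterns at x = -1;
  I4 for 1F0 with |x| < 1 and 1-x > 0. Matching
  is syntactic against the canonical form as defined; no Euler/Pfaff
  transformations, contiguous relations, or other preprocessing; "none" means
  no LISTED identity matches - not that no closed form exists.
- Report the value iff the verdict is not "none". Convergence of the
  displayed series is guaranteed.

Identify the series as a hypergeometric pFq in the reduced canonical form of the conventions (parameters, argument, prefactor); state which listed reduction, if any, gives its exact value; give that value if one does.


The tell: from the first term -6/5: the lower running product (C = -6/5) is a rising factorial.
Step ratio: r(k) = 1 * (k-5/6) (k+2) / [(k+43/6) (k+1)] ; factor over Q: parameters, x = 1, and C = -6/5.

x = 1 here; the reduced form reads 2F1, upper {-5/6, 2}, lower {43/6}, C = -6/5. Verdict: the Gauss summation I1 applies (x = 1: the Gamma ratio telescopes since c-a-b = 6 > 0 and a = 2 in Z>0). Sum: -1147/1260.


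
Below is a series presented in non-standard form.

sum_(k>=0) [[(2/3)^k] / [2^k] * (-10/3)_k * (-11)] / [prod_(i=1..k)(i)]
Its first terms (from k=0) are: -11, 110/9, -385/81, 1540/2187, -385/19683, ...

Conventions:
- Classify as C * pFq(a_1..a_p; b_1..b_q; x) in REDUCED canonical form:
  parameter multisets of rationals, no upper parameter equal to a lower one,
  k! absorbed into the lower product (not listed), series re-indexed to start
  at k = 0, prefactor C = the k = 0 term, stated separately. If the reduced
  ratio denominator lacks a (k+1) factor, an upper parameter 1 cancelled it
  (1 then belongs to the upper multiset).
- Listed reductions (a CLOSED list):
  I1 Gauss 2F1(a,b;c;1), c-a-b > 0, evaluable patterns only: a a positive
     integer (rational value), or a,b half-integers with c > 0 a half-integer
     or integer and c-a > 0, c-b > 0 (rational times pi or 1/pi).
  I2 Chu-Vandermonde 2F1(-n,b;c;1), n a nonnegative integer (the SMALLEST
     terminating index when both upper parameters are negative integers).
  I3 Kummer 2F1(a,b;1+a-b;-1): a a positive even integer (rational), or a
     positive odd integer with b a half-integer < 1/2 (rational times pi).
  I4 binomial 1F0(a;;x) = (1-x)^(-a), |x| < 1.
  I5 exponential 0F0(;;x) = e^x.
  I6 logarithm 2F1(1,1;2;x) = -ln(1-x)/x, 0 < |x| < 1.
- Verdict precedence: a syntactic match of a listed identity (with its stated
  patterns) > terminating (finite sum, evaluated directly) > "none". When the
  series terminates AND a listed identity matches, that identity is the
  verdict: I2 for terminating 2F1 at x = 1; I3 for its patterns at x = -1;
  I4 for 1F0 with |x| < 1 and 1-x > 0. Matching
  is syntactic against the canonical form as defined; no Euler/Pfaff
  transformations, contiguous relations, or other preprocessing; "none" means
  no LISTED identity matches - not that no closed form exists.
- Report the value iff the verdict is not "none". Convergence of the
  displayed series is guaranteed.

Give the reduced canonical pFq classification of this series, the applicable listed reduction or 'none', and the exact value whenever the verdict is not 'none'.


Structural cue: t_0 = -11 here, and the product of the first k integers (C = -11) is k!.
Term ratio: r(k) = (1/3) * (k-10/3) / [(k+1)] - rational in k. x = (1/3); t_0 = -11; negate the roots.

Classification (C = -11): 1F0 with upper {-10/3}, lower {-}, argument x = 1/3. Verdict: the binomial series (I4) applies (the 1F0 binomial series: exponent 10/3, x = 1/3). Its exact value is (-11) * (2/3)^(10/3).


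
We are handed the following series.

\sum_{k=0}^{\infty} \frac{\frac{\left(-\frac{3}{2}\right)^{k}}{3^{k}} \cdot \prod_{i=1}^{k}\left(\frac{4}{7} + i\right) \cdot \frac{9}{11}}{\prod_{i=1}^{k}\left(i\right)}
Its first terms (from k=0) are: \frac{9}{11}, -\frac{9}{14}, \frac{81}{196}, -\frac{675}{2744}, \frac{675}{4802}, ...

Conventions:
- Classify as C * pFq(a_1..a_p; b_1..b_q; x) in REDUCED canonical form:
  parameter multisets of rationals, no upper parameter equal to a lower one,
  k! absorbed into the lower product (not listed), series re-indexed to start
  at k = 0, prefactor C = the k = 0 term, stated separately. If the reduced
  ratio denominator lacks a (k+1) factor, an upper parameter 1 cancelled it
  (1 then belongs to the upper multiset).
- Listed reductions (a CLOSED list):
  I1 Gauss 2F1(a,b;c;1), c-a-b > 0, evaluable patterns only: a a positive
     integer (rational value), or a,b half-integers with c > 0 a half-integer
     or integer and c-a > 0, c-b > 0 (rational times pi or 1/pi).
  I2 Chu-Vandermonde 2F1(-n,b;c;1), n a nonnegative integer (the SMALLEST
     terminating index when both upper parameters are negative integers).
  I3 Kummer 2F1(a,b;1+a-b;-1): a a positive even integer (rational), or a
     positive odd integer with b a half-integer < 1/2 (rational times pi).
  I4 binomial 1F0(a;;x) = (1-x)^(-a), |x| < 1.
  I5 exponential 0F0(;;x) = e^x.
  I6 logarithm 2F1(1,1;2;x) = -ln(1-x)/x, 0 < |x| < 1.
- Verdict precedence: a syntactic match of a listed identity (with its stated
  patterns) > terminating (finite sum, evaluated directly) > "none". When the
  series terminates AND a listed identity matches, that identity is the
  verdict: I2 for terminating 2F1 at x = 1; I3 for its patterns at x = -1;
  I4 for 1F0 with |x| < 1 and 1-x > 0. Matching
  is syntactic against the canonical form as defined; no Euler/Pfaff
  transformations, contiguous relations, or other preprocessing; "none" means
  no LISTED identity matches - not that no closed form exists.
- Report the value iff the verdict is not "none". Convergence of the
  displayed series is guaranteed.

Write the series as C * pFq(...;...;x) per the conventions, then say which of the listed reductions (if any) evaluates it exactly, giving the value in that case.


At argument -\frac{1}{2}: a 1F0 with upper {\frac{11}{7}}, lower {-}, scaled by C = \frac{9}{11}. Verdict: this is the binomial series (I4) (the 1F0 binomial series: exponent -11/7, x = -\frac{1}{2}). Sum: \frac{9}{11} \cdot \left(\frac{3}{2}\right)^{-\frac{11}{7}}.

Structural cue: x = -\frac{1}{2} and the product of the first k integers (C = 9/11) is k!.
Ratio: r(k) = -\frac{1}{2} * (k+\frac{11}{7}) / [(k+1)] - rational in k, leading ratio -\frac{1}{2}; with t_0 = \frac{9}{11}, classification follows.
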